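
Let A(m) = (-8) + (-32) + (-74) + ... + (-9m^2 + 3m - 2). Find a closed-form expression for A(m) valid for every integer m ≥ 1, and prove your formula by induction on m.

A(m) = -m(3m^2 + 3m + 2)

We claim A(m) = -m(3m^2 + 3m + 2) for all m ≥ 1.
For the base case m = 1: A(1) = -8, and the closed form gives -8. They agree.
Inductive step: suppose the statement holds for some r ≥ 1, so A(r) = r(-3r^2 - 3r - 2).
Then A(r+1) = A(r) + (3r - 9(r + 1)^2 + 1) = (r(-3r^2 - 3r - 2)) + (3r - 9(r + 1)^2 + 1).
Simplifying, A(r+1) = -(r + 1)(3r^2 + 9r + 8) = -(r+1)(3(r+1)^2 + 3(r+1) + 2),
which is the closed form with m = r+1.
By the principle of mathematical induction, the result holds for all m ≥ 1.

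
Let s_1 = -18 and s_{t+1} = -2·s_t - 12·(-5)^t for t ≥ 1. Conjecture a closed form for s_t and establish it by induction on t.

s_t = -(-2)^t + 4(-5)^t

Computing the first terms: s_1 = -18, s_2 = 96, s_3 = -492. This suggests s_t = -(-2)^t + 4(-5)^t.
When t = 1: the formula gives -18 = -18 = s_1.
Inductive step: assume the claim holds for t = m, so s_m = -(-2)^m + 4(-5)^m.
Then s_{m+1} = -2·s_m - 12·(-5)^m = -2·(-(-2)^m + 4(-5)^m) - 12·(-5)^m = -(-2)^(m + 1) + 4(-5)^(m + 1),
which is the claimed formula at t = m+1.
This completes the induction.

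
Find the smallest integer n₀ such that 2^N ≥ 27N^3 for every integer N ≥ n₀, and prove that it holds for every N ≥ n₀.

At N = 17: 131072 < 132651, so the inequality fails and n₀ ≥ 18. We prove 2^N ≥ 27N^3 for all N ≥ 18.
When N = 18: 2^N = 262144 and 27N^3 = 157464, so 262144 ≥ 157464.
Inductive step: assume the claim holds for N = i, so 2^i ≥ 27i^3.
Then 2^(i + 1) = 2·(2^i) ≥ 2·(27i^3).
Also, for i ≥ 18 we have 2·(27i^3) ≥ 27(i+1)^3, since 2 ≥ (1 + 1/i)^3 for all i ≥ 18.
Combining, 2^(i + 1) ≥ 27(i+1)^3.
This completes the induction.
Hence the smallest such n₀ is 18.

n₀ = 18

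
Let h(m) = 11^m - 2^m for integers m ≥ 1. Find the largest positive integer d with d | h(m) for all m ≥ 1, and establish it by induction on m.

d = 9

Computing the first values: h(1) = 9 and h(2) = 117; gcd(9, 117) = 9, so d ≤ 9.
We prove 9 | 11^m - 2^m for all m ≥ 1 by induction on m.
When m = 1: h(1) = 9 = 9·(1), so 9 | h(1).
Inductive step: suppose the statement holds for some k ≥ 1, i.e. 9 | h(k). Then
11^{k+1} − 2^{k+1} = 11·11^k − 2·2^k = 11·(11^k − 2^k) + (9)·2^k. The first term is divisible by 9 by the inductive hypothesis, and the second term (9)·2^k is divisible by 9 since 9 | 9. Hence 9 | h(k+1).
This completes the induction.
Therefore the largest such d is 9.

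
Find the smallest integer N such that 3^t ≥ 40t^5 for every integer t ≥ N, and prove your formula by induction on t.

N = 16

At t = 15: 14348907 < 30375000, so the inequality fails and N ≥ 16. We prove 3^t ≥ 40t^5 for all t ≥ 16.
Base step (t = 16): 3^t = 43046721 and 40t^5 = 41943040, so 43046721 ≥ 41943040.
Inductive step: assume the claim holds for t = p, so 3^p ≥ 40p^5.
Then 3^(p + 1) = 3·(3^p) ≥ 3·(40p^5).
Also, for p ≥ 16 we have 3·(40p^5) ≥ 40(p+1)^5, since 3 ≥ (1 + 1/p)^5 for all p ≥ 16.
Combining, 3^(p + 1) ≥ 40(p+1)^5.
By the principle of mathematical induction, the result holds for all t ≥ 16.
Hence the smallest such N is 16.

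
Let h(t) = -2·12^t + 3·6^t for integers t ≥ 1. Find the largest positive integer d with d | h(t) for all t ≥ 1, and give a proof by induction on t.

Computing the first values: h(1) = -6 and h(2) = -180; gcd(-6, -180) = 6, so d ≤ 6.
We prove 6 | -2·12^t + 3·6^t for all t ≥ 1 by induction on t.
Base step (t = 1): h(1) = -6 = 6·(-1), so 6 | h(1).
Inductive step: suppose the statement holds for some i ≥ 1, i.e. 6 | h(i). Then
h(i+1) − 12·h(i) = (-2·12^(i+1) + 3·6^(i+1)) − 12·(-2·12^i + 3·6^i) = (3)·6^i·(6 − 12) = (-18)·6^i. Since 6 | h(i) by the inductive hypothesis, 6 | 12·h(i); and 6 | -18 since -18 = 6·-3. Therefore 6 | h(i+1).
By the principle of mathematical induction, the result holds for all t ≥ 1.
Therefore the largest such d is 6.

d = 6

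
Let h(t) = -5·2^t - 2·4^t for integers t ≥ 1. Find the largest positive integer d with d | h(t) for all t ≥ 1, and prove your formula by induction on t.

d = 2

Computing the first values: h(1) = -18 and h(2) = -52; gcd(-18, -52) = 2, so d ≤ 2.
We prove 2 | -5·2^t - 2·4^t for all t ≥ 1 by induction on t.
For the base case t = 1: h(1) = -18 = 2·(-9), so 2 | h(1).
For the inductive step, assume it holds for an arbitrary r ≥ 1, i.e. 2 | h(r). Then
h(r+1) − 4·h(r) = (-5·2^(r+1) - 2·4^(r+1)) − 4·(-5·2^r - 2·4^r) = (-5)·2^r·(2 − 4) = (10)·2^r. Since 2 | h(r) by the inductive hypothesis, 2 | 4·h(r); and 2 | 10 since 10 = 2·5. Therefore 2 | h(r+1).
This completes the induction.
Therefore the largest such d is 2.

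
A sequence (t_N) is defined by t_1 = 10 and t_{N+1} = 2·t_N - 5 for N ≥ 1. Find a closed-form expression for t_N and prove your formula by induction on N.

Computing the first terms: t_1 = 10, t_2 = 15, t_3 = 25. This suggests t_N = 5·2^(N - 1) + 5.
Base step (N = 1): the formula gives 10 = 10 = t_1.
For the inductive step, assume it holds for an arbitrary r ≥ 1, so t_r = 5·2^(r - 1) + 5.
Then t_{r+1} = 2·t_r - 5 = 2·(5·2^(r - 1) + 5) - 5 = 5·2^r + 5 = 5·2^((r+1) - 1) + 5,
which is the claimed formula at N = r+1.
By induction, the statement is established for all N ≥ 1.

t_N = 5·2^(N - 1) + 5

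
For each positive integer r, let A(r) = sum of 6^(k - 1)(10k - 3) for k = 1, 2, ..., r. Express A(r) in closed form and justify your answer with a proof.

We claim A(r) = 6^r(2r - 1) + 1 for all r ≥ 1.
For the base case r = 1: A(1) = 7, and the closed form gives 7. They agree.
Inductive step: assume the claim holds for r = k, so A(k) = 6^k(2k - 1) + 1.
Then A(k+1) = A(k) + (6^k(10k + 7)) = (6^k(2k - 1) + 1) + (6^k(10k + 7)).
Simplifying, A(k+1) = 12·6^k·k + 6·6^k + 1 = 6^(k+1)(2(k+1) - 1) + 1,
which is the closed form with r = k+1.
This completes the induction.

A(r) = 6^r(2r - 1) + 1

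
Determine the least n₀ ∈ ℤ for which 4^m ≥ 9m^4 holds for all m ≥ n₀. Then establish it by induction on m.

n₀ = 8

At m = 7: 16384 < 21609, so the inequality fails and n₀ ≥ 8. We prove 4^m ≥ 9m^4 for all m ≥ 8.
For the base case m = 8: 4^m = 65536 and 9m^4 = 36864, so 65536 ≥ 36864.
Inductive step: assume the claim holds for m = k, so 4^k ≥ 9k^4.
Then 4^(k + 1) = 4·(4^k) ≥ 4·(9k^4).
Also, for k ≥ 8 we have 4·(9k^4) ≥ 9(k+1)^4, since 4 ≥ (1 + 1/k)^4 for all k ≥ 8.
Combining, 4^(k + 1) ≥ 9(k+1)^4.
This completes the induction.
Hence the smallest such n₀ is 8.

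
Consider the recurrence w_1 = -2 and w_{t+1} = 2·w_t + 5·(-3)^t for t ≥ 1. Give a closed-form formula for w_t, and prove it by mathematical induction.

w_t = -(-3)^t - 5·2^(t - 1)

Computing the first terms: w_1 = -2, w_2 = -19, w_3 = 7. This suggests w_t = -(-3)^t - 5·2^(t - 1).
Base step (t = 1): the formula gives -2 = -2 = w_1.
Suppose the result is true for t = r, so w_r = -(-3)^r - 5·2^(r - 1).
Then w_{r+1} = 2·w_r + 5·(-3)^r = 2·(-(-3)^r - 5·2^(r - 1)) + 5·(-3)^r = -(-3)^(r + 1) - 5·2^r = -(-3)^(r+1) - 5·2^((r+1) - 1),
which is the claimed formula at t = r+1.
By the principle of mathematical induction, the result holds for all t ≥ 1.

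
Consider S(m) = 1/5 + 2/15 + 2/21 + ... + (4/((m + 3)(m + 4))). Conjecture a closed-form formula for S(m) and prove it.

S(m) = m/(m + 4)

We claim S(m) = m/(m + 4) for all m ≥ 1.
When m = 1: S(1) = 1/5, and the closed form gives 1/5. They agree.
For the inductive step, assume it holds for an arbitrary j ≥ 1, so S(j) = j/(j + 4).
Then S(j+1) = S(j) + (4/((j + 4)(j + 5))) = (j/(j + 4)) + (4/((j + 4)(j + 5))).
Simplifying, S(j+1) = (j + 1)/(j + 5) = (j+1)/((j+1) + 4),
which is the closed form with m = j+1.
By the principle of mathematical induction, the result holds for all m ≥ 1.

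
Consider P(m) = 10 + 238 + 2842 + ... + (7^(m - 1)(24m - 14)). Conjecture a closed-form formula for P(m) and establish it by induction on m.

P(m) = 7^m(4m - 3) + 3

We claim P(m) = 7^m(4m - 3) + 3 for all m ≥ 1.
Base case (m = 1): P(1) = 10, and the closed form gives 10. They agree.
Inductive step: assume the claim holds for m = i, so P(i) = 7^i(4i - 3) + 3.
Then P(i+1) = P(i) + (7^i(24i + 10)) = (7^i(4i - 3) + 3) + (7^i(24i + 10)).
Simplifying, P(i+1) = 28·7^i·i + 7·7^i + 3 = 7^(i+1)(4(i+1) - 3) + 3,
which is the closed form with m = i+1.
Hence, by induction on m, the claim holds for every m ≥ 1.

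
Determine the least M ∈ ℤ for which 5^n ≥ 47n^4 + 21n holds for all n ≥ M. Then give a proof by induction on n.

At n = 7: 78125 < 112994, so the inequality fails and M ≥ 8. We prove 5^n ≥ 47n^4 + 21n for all n ≥ 8.
For the base case n = 8: 5^n = 390625 and 47n^4 + 21n = 192680, so 390625 ≥ 192680.
Inductive step: assume the claim holds for n = m, so 5^m ≥ 47m^4 + 21m.
Then 5^(m + 1) = 5·(5^m) ≥ 5·(47m^4 + 21m).
Also, for m ≥ 8 we have 5·(47m^4 + 21m) ≥ 47(m+1)^4 + 21(m+1), since 5·(47m^4 + 21m) − (47(m+1)^4 + 21(m+1)) = 188m^4 - 188m^3 - 282m^2 - 104m - 68, which is nonnegative for all m ≥ 8.
Combining, 5^(m + 1) ≥ 47(m+1)^4 + 21(m+1).
Hence, by induction on n, the claim holds for every n ≥ 8.
Hence the smallest such M is 8.

M = 8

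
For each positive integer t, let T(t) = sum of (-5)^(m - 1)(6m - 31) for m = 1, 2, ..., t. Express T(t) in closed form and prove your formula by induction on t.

We claim T(t) = (-5)^t(-t + 5) - 5 for all t ≥ 1.
When t = 1: T(1) = -25, and the closed form gives -25. They agree.
Suppose the result is true for t = m, so T(m) = (-5)^m(-m + 5) - 5.
Then T(m+1) = T(m) + ((-5)^m(6m - 25)) = ((-5)^m(-m + 5) - 5) + ((-5)^m(6m - 25)).
Simplifying, T(m+1) = 5(-5)^m·m - 20(-5)^m - 5 = (-5)^(m+1)(-(m+1) + 5) - 5,
which is the closed form with t = m+1.
This completes the induction.

T(t) = (-5)^t(-t + 5) - 5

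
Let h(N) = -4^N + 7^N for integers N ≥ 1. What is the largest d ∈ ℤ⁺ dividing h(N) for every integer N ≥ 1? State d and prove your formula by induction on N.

Computing the first values: h(1) = 3 and h(2) = 33; gcd(3, 33) = 3, so d ≤ 3.
We prove 3 | -4^N + 7^N for all N ≥ 1 by induction on N.
Base step (N = 1): h(1) = 3 = 3·(1), so 3 | h(1).
Suppose the result is true for N = j, i.e. 3 | h(j). Then
7^{j+1} − 4^{j+1} = 7·7^j − 4·4^j = 7·(7^j − 4^j) + (3)·4^j. The first term is divisible by 3 by the inductive hypothesis, and the second term (3)·4^j is divisible by 3 since 3 | 3. Hence 3 | h(j+1).
Hence, by induction on N, the claim holds for every N ≥ 1.
Therefore the largest such d is 3.

d = 3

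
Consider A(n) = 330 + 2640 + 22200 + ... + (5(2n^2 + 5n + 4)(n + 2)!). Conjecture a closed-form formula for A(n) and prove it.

We claim A(n) = (10n + 5)(n + 3)! - 30 for all n ≥ 1.
Base step (n = 1): A(1) = 330, and the closed form gives 330. They agree.
Suppose the result is true for n = j, so A(j) = (10j + 5)(j + 3)! - 30.
Then A(j+1) = A(j) + (5(2j^2 + 9j + 11)(j + 3)!) = ((10j + 5)(j + 3)! - 30) + (5(2j^2 + 9j + 11)(j + 3)!).
Simplifying, A(j+1) = (10(j+1) + 5)((j+1) + 3)! - 30,
which is the closed form with n = j+1.
By the principle of mathematical induction, the result holds for all n ≥ 1.

A(n) = (10n + 5)(n + 3)! - 30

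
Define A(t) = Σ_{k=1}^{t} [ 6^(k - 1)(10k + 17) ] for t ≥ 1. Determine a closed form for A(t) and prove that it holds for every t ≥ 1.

A(t) = 6^t(2t + 3) - 3

We claim A(t) = 6^t(2t + 3) - 3 for all t ≥ 1.
Base case (t = 1): A(1) = 27, and the closed form gives 27. They agree.
Suppose the result is true for t = k, so A(k) = 6^k(2k + 3) - 3.
Then A(k+1) = A(k) + (6^k(10k + 27)) = (6^k(2k + 3) - 3) + (6^k(10k + 27)).
Simplifying, A(k+1) = 12·6^k·k + 30·6^k - 3 = 6^(k+1)(2(k+1) + 3) - 3,
which is the closed form with t = k+1.
By the principle of mathematical induction, the result holds for all t ≥ 1.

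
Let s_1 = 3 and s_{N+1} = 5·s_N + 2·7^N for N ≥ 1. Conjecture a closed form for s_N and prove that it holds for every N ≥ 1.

Computing the first terms: s_1 = 3, s_2 = 29, s_3 = 243. This suggests s_N = -4·5^(N - 1) + 7^N.
Base step (N = 1): the formula gives 3 = 3 = s_1.
Suppose the result is true for N = i, so s_i = -4·5^(i - 1) + 7^i.
Then s_{i+1} = 5·s_i + 2·7^i = 5·(-4·5^(i - 1) + 7^i) + 2·7^i = -4·5^i + 7^(i + 1) = -4·5^((i+1) - 1) + 7^(i+1),
which is the claimed formula at N = i+1.
By induction, the statement is established for all N ≥ 1.

s_N = -4·5^(N - 1) + 7^N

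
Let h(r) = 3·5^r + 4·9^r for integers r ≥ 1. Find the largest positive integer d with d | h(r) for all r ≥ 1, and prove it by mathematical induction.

d = 3

Computing the first values: h(1) = 51 and h(2) = 399; gcd(51, 399) = 3, so d ≤ 3.
We prove 3 | 3·5^r + 4·9^r for all r ≥ 1 by induction on r.
For the base case r = 1: h(1) = 51 = 3·(17), so 3 | h(1).
Inductive step: assume the claim holds for r = m, i.e. 3 | h(m). Then
h(m+1) − 9·h(m) = (3·5^(m+1) + 4·9^(m+1)) − 9·(3·5^m + 4·9^m) = (3)·5^m·(5 − 9) = (-12)·5^m. Since 3 | h(m) by the inductive hypothesis, 3 | 9·h(m); and 3 | -12 since -12 = 3·-4. Therefore 3 | h(m+1).
Hence, by induction on r, the claim holds for every r ≥ 1.
Therefore the largest such d is 3.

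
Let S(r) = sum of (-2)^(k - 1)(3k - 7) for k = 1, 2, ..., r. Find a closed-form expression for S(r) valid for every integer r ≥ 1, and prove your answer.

We claim S(r) = (-2)^r(-r + 2) - 2 for all r ≥ 1.
Base step (r = 1): S(1) = -4, and the closed form gives -4. They agree.
Inductive step: suppose the statement holds for some k ≥ 1, so S(k) = (-2)^k(-k + 2) - 2.
Then S(k+1) = S(k) + ((-2)^k(3k - 4)) = ((-2)^k(-k + 2) - 2) + ((-2)^k(3k - 4)).
Simplifying, S(k+1) = 2(-2)^k·k - 2(-2)^k - 2 = (-2)^(k+1)(-(k+1) + 2) - 2,
which is the closed form with r = k+1.
By induction, the statement is established for all r ≥ 1.

S(r) = (-2)^r(-r + 2) - 2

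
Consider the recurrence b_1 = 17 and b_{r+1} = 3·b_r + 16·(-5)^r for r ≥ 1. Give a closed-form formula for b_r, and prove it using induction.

Computing the first terms: b_1 = 17, b_2 = -29, b_3 = 313. This suggests b_r = -2(-5)^r + 7·3^(r - 1).
When r = 1: the formula gives 17 = 17 = b_1.
For the inductive step, assume it holds for an arbitrary i ≥ 1, so b_i = -2(-5)^i + 7·3^(i - 1).
Then b_{i+1} = 3·b_i + 16·(-5)^i = 3·(-2(-5)^i + 7·3^(i - 1)) + 16·(-5)^i = -2(-5)^(i + 1) + 7·3^i = -2(-5)^(i+1) + 7·3^((i+1) - 1),
which is the claimed formula at r = i+1.
By induction, the statement is established for all r ≥ 1.

b_r = -2(-5)^r + 7·3^(r - 1)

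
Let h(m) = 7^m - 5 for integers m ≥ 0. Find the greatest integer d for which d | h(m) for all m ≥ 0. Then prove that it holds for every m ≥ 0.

d = 2

Computing the first values: h(0) = -4 and h(1) = 2; gcd(-4, 2) = 2, so d ≤ 2.
We prove 2 | 7^m - 5 for all m ≥ 0 by induction on m.
For the base case m = 0: h(0) = -4 = 2·(-2), so 2 | h(0).
Inductive step: assume the claim holds for m = k, i.e. 2 | h(k). Then
h(k+1) = 7^(k+1) - 5 = 7·(7^k - 5) + 30 = 7·h(k) + 30. The first term is divisible by 2 by the inductive hypothesis, and 30 is divisible by 2. Hence 2 | h(k+1).
This completes the induction.
Therefore the largest such d is 2.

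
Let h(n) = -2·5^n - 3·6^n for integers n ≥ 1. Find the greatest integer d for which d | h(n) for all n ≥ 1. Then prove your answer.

Computing the first values: h(1) = -28 and h(2) = -158; gcd(-28, -158) = 2, so d ≤ 2.
We prove 2 | -2·5^n - 3·6^n for all n ≥ 1 by induction on n.
Base case (n = 1): h(1) = -28 = 2·(-14), so 2 | h(1).
Inductive step: suppose the statement holds for some j ≥ 1, i.e. 2 | h(j). Then
h(j+1) − 6·h(j) = (-2·5^(j+1) - 3·6^(j+1)) − 6·(-2·5^j - 3·6^j) = (-2)·5^j·(5 − 6) = (2)·5^j. Since 2 | h(j) by the inductive hypothesis, 2 | 6·h(j); and 2 | 2 since 2 = 2·1. Therefore 2 | h(j+1).
Hence, by induction on n, the claim holds for every n ≥ 1.
Therefore the largest such d is 2.

d = 2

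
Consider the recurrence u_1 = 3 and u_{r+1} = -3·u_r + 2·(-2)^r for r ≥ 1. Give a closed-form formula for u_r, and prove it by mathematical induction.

Computing the first terms: u_1 = 3, u_2 = -13, u_3 = 47. This suggests u_r = -(-2)^(r + 1) + 7(-3)^(r - 1).
When r = 1: the formula gives 3 = 3 = u_1.
Inductive step: assume the claim holds for r = i, so u_i = -(-2)^(i + 1) + 7(-3)^(i - 1).
Then u_{i+1} = -3·u_i + 2·(-2)^i = -3·(-(-2)^(i + 1) + 7(-3)^(i - 1)) + 2·(-2)^i = -(-2)^(i + 2) + 7(-3)^i = -(-2)^((i+1) + 1) + 7(-3)^((i+1) - 1),
which is the claimed formula at r = i+1.
Hence, by induction on r, the claim holds for every r ≥ 1.

u_r = -(-2)^(r + 1) + 7(-3)^(r - 1)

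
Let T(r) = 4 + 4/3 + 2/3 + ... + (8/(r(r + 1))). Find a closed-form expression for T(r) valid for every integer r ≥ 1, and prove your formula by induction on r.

We claim T(r) = 8r/(r + 1) for all r ≥ 1.
Base case (r = 1): T(1) = 4, and the closed form gives 4. They agree.
Suppose the result is true for r = i, so T(i) = 8i/(i + 1).
Then T(i+1) = T(i) + (8/((i + 1)(i + 2))) = (8i/(i + 1)) + (8/((i + 1)(i + 2))).
Simplifying, T(i+1) = 8(i + 1)/(i + 2) = 8(i+1)/((i+1) + 1),
which is the closed form with r = i+1.
This completes the induction.

T(r) = 8r/(r + 1)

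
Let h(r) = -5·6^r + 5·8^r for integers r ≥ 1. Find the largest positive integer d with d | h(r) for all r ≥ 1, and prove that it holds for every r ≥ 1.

d = 10

Computing the first values: h(1) = 10 and h(2) = 140; gcd(10, 140) = 10, so d ≤ 10.
We prove 10 | -5·6^r + 5·8^r for all r ≥ 1 by induction on r.
Base step (r = 1): h(1) = 10 = 10·(1), so 10 | h(1).
For the inductive step, assume it holds for an arbitrary m ≥ 1, i.e. 10 | h(m). Then
h(m+1) − 8·h(m) = (-5·6^(m+1) + 5·8^(m+1)) − 8·(-5·6^m + 5·8^m) = (-5)·6^m·(6 − 8) = (10)·6^m. Since 10 | h(m) by the inductive hypothesis, 10 | 8·h(m); and 10 | 10 since 10 = 10·1. Therefore 10 | h(m+1).
By induction, the statement is established for all r ≥ 1.
Therefore the largest such d is 10.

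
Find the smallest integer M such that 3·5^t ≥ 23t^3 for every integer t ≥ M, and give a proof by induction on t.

At t = 3: 375 < 621, so the inequality fails and M ≥ 4. We prove 3·5^t ≥ 23t^3 for all t ≥ 4.
For the base case t = 4: 3·5^t = 1875 and 23t^3 = 1472, so 1875 ≥ 1472.
For the inductive step, assume it holds for an arbitrary k ≥ 4, so 3·5^k ≥ 23k^3.
Then 3·5^(k + 1) = 5·(3·5^k) ≥ 5·(23k^3).
Also, for k ≥ 4 we have 5·(23k^3) ≥ 23(k+1)^3, since 5 ≥ (1 + 1/k)^3 for all k ≥ 4.
Combining, 3·5^(k + 1) ≥ 23(k+1)^3.
By the principle of mathematical induction, the result holds for all t ≥ 4.
Hence the smallest such M is 4.

M = 4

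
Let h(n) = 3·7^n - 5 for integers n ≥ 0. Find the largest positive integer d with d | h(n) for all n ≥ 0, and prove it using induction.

d = 2

Computing the first values: h(0) = -2 and h(1) = 16; gcd(-2, 16) = 2, so d ≤ 2.
We prove 2 | 3·7^n - 5 for all n ≥ 0 by induction on n.
Base step (n = 0): h(0) = -2 = 2·(-1), so 2 | h(0).
For the inductive step, assume it holds for an arbitrary i ≥ 0, i.e. 2 | h(i). Then
h(i+1) = 3·7^(i+1) - 5 = 7·(3·7^i - 5) + 30 = 7·h(i) + 30. The first term is divisible by 2 by the inductive hypothesis, and 30 is divisible by 2. Hence 2 | h(i+1).
Hence, by induction on n, the claim holds for every n ≥ 0.
Therefore the largest such d is 2.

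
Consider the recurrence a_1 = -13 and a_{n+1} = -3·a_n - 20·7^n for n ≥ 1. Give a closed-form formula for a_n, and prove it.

Computing the first terms: a_1 = -13, a_2 = -101, a_3 = -677. This suggests a_n = (-3)^(n - 1) - 2·7^n.
Base step (n = 1): the formula gives -13 = -13 = a_1.
Inductive step: suppose the statement holds for some j ≥ 1, so a_j = (-3)^(j - 1) - 2·7^j.
Then a_{j+1} = -3·a_j - 20·7^j = -3·((-3)^(j - 1) - 2·7^j) - 20·7^j = (-3)^j - 2·7^(j + 1) = (-3)^((j+1) - 1) - 2·7^(j+1),
which is the claimed formula at n = j+1.
By induction, the statement is established for all n ≥ 1.

a_n = (-3)^(n - 1) - 2·7^n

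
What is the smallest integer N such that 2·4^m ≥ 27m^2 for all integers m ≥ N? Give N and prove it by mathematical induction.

N = 4

At m = 3: 128 < 243, so the inequality fails and N ≥ 4. We prove 2·4^m ≥ 27m^2 for all m ≥ 4.
For the base case m = 4: 2·4^m = 512 and 27m^2 = 432, so 512 ≥ 432.
For the inductive step, assume it holds for an arbitrary j ≥ 4, so 2·4^j ≥ 27j^2.
Then 2·4^(j + 1) = 4·(2·4^j) ≥ 4·(27j^2).
Also, for j ≥ 4 we have 4·(27j^2) ≥ 27(j+1)^2, since 4 ≥ (1 + 1/j)^2 for all j ≥ 4.
Combining, 2·4^(j + 1) ≥ 27(j+1)^2.
By induction, the statement is established for all m ≥ 4.
Hence the smallest such N is 4.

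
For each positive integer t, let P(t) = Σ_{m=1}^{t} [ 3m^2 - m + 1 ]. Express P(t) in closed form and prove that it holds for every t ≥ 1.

P(t) = t(t^2 + t + 1)

We claim P(t) = t(t^2 + t + 1) for all t ≥ 1.
For the base case t = 1: P(1) = 3, and the closed form gives 3. They agree.
Suppose the result is true for t = m, so P(m) = m(m^2 + m + 1).
Then P(m+1) = P(m) + (-m + 3(m + 1)^2) = (m(m^2 + m + 1)) + (-m + 3(m + 1)^2).
Simplifying, P(m+1) = (m + 1)(m^2 + 3m + 3) = (m+1)((m+1)^2 + (m+1) + 1),
which is the closed form with t = m+1.
This completes the induction.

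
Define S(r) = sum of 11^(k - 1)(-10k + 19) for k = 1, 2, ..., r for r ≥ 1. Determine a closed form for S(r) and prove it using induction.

We claim S(r) = 11^r(-r + 2) - 2 for all r ≥ 1.
Base case (r = 1): S(1) = 9, and the closed form gives 9. They agree.
Inductive step: assume the claim holds for r = k, so S(k) = 11^k(-k + 2) - 2.
Then S(k+1) = S(k) + (11^k(-10k + 9)) = (11^k(-k + 2) - 2) + (11^k(-10k + 9)).
Simplifying, S(k+1) = -11^(k + 1)k + 11^(k + 1) - 2 = 11^(k+1)(-(k+1) + 2) - 2,
which is the closed form with r = k+1.
By induction, the statement is established for all r ≥ 1.

S(r) = 11^r(-r + 2) - 2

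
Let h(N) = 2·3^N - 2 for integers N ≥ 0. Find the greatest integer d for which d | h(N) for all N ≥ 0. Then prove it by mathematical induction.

Computing the first values: h(0) = 0 and h(1) = 4; gcd(0, 4) = 4, so d ≤ 4.
We prove 4 | 2·3^N - 2 for all N ≥ 0 by induction on N.
For the base case N = 0: h(0) = 0 = 4·(0), so 4 | h(0).
Suppose the result is true for N = p, i.e. 4 | h(p). Then
h(p+1) = 2·3^(p+1) - 2 = 3·(2·3^p - 2) + 4 = 3·h(p) + 4. The first term is divisible by 4 by the inductive hypothesis, and 4 is divisible by 4. Hence 4 | h(p+1).
Hence, by induction on N, the claim holds for every N ≥ 0.
Therefore the largest such d is 4.

d = 4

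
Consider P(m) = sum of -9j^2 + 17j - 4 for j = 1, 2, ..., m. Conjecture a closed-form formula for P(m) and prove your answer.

P(m) = -m(3m^2 - 4m - 3)

We claim P(m) = -m(3m^2 - 4m - 3) for all m ≥ 1.
When m = 1: P(1) = 4, and the closed form gives 4. They agree.
Suppose the result is true for m = j, so P(j) = j(-3j^2 + 4j + 3).
Then P(j+1) = P(j) + (-9j^2 - j + 4) = (j(-3j^2 + 4j + 3)) + (-9j^2 - j + 4).
Simplifying, P(j+1) = -(j + 1)(3j^2 + 2j - 4) = -(j+1)(3(j+1)^2 - 4(j+1) - 3),
which is the closed form with m = j+1.
Hence, by induction on m, the claim holds for every m ≥ 1.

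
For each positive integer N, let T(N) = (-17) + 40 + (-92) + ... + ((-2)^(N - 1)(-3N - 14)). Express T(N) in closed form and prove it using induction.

We claim T(N) = (-2)^N(N + 5) - 5 for all N ≥ 1.
For the base case N = 1: T(1) = -17, and the closed form gives -17. They agree.
Inductive step: assume the claim holds for N = j, so T(j) = (-2)^j(j + 5) - 5.
Then T(j+1) = T(j) + ((-2)^j(-3j - 17)) = ((-2)^j(j + 5) - 5) + ((-2)^j(-3j - 17)).
Simplifying, T(j+1) = -2(-2)^j·j - 12(-2)^j - 5 = (-2)^(j+1)((j+1) + 5) - 5,
which is the closed form with N = j+1.
Hence, by induction on N, the claim holds for every N ≥ 1.

T(N) = (-2)^N(N + 5) - 5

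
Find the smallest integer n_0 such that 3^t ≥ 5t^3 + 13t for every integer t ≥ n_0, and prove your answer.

n_0 = 7

At t = 6: 729 < 1158, so the inequality fails and n_0 ≥ 7. We prove 3^t ≥ 5t^3 + 13t for all t ≥ 7.
When t = 7: 3^t = 2187 and 5t^3 + 13t = 1806, so 2187 ≥ 1806.
For the inductive step, assume it holds for an arbitrary p ≥ 7, so 3^p ≥ 5p^3 + 13p.
Then 3^(p + 1) = 3·(3^p) ≥ 3·(5p^3 + 13p).
Also, for p ≥ 7 we have 3·(5p^3 + 13p) ≥ 5(p+1)^3 + 13(p+1), since 3·(5p^3 + 13p) − (5(p+1)^3 + 13(p+1)) = 10p^3 - 15p^2 + 11p - 18, which is nonnegative for all p ≥ 7.
Combining, 3^(p + 1) ≥ 5(p+1)^3 + 13(p+1).
Hence, by induction on t, the claim holds for every t ≥ 7.
Hence the smallest such n_0 is 7.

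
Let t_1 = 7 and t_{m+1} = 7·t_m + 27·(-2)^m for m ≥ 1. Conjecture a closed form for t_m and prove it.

Computing the first terms: t_1 = 7, t_2 = -5, t_3 = 73. This suggests t_m = -3(-2)^m + 7^(m - 1).
When m = 1: the formula gives 7 = 7 = t_1.
Suppose the result is true for m = r, so t_r = -3(-2)^r + 7^(r - 1).
Then t_{r+1} = 7·t_r + 27·(-2)^r = 7·(-3(-2)^r + 7^(r - 1)) + 27·(-2)^r = -3(-2)^(r + 1) + 7^r = -3(-2)^(r+1) + 7^((r+1) - 1),
which is the claimed formula at m = r+1.
By the principle of mathematical induction, the result holds for all m ≥ 1.

t_m = -3(-2)^m + 7^(m - 1)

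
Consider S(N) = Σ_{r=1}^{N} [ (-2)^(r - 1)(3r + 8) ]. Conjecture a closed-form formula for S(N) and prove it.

We claim S(N) = -(-2)^N(N + 3) + 3 for all N ≥ 1.
For the base case N = 1: S(1) = 11, and the closed form gives 11. They agree.
For the inductive step, assume it holds for an arbitrary r ≥ 1, so S(r) = -(-2)^r(r + 3) + 3.
Then S(r+1) = S(r) + ((-2)^r(3r + 11)) = (-(-2)^r(r + 3) + 3) + ((-2)^r(3r + 11)).
Simplifying, S(r+1) = -(-2)^(r + 1)r - (-2)^(r + 3) + 3 = -(-2)^(r+1)((r+1) + 3) + 3,
which is the closed form with N = r+1.
By induction, the statement is established for all N ≥ 1.

S(N) = -(-2)^N(N + 3) + 3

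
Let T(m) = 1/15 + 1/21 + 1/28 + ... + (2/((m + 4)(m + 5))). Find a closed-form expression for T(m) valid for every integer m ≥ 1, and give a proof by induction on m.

T(m) = 2m/(5(m + 5))

We claim T(m) = 2m/(5(m + 5)) for all m ≥ 1.
When m = 1: T(1) = 1/15, and the closed form gives 1/15. They agree.
For the inductive step, assume it holds for an arbitrary k ≥ 1, so T(k) = 2k/(5(k + 5)).
Then T(k+1) = T(k) + (2/((k + 5)(k + 6))) = (2k/(5(k + 5))) + (2/((k + 5)(k + 6))).
Simplifying, T(k+1) = 2(k + 1)/(5(k + 6)) = 2(k+1)/(5((k+1) + 5)),
which is the closed form with m = k+1.
By induction, the statement is established for all m ≥ 1.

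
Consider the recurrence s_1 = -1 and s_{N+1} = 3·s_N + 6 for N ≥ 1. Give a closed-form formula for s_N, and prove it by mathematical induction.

Computing the first terms: s_1 = -1, s_2 = 3, s_3 = 15. This suggests s_N = 2·3^(N - 1) - 3.
When N = 1: the formula gives -1 = -1 = s_1.
Suppose the result is true for N = i, so s_i = 2·3^(i - 1) - 3.
Then s_{i+1} = 3·s_i + 6 = 3·(2·3^(i - 1) - 3) + 6 = 2·3^i - 3 = 2·3^((i+1) - 1) - 3,
which is the claimed formula at N = i+1.
Hence, by induction on N, the claim holds for every N ≥ 1.

s_N = 2·3^(N - 1) - 3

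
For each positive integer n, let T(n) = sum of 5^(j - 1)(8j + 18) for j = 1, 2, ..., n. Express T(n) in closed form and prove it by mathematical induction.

T(n) = 2·5^n(n + 2) - 4

We claim T(n) = 2·5^n(n + 2) - 4 for all n ≥ 1.
When n = 1: T(1) = 26, and the closed form gives 26. They agree.
Inductive step: suppose the statement holds for some j ≥ 1, so T(j) = 2·5^j(j + 2) - 4.
Then T(j+1) = T(j) + (5^j(8j + 26)) = (2·5^j(j + 2) - 4) + (5^j(8j + 26)).
Simplifying, T(j+1) = 10·5^j·j + 30·5^j - 4 = 2·5^(j+1)((j+1) + 2) - 4,
which is the closed form with n = j+1.
By the principle of mathematical induction, the result holds for all n ≥ 1.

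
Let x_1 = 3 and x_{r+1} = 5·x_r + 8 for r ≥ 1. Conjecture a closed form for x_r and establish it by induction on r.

Computing the first terms: x_1 = 3, x_2 = 23, x_3 = 123. This suggests x_r = 5^r - 2.
Base step (r = 1): the formula gives 3 = 3 = x_1.
Suppose the result is true for r = i, so x_i = 5^i - 2.
Then x_{i+1} = 5·x_i + 8 = 5·(5^i - 2) + 8 = 5^(i + 1) - 2,
which is the claimed formula at r = i+1.
Hence, by induction on r, the claim holds for every r ≥ 1.

x_r = 5^r - 2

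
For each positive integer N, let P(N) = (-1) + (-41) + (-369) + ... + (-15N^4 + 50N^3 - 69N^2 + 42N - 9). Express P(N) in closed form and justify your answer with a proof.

We claim P(N) = -N(3N^4 - 5N^3 + 3N^2 + N - 1) for all N ≥ 1.
Base step (N = 1): P(1) = -1, and the closed form gives -1. They agree.
Suppose the result is true for N = i, so P(i) = i(-3i^4 + 5i^3 - 3i^2 - i + 1).
Then P(i+1) = P(i) + (-15i^4 - 10i^3 - 9i^2 - 6i - 1) = (i(-3i^4 + 5i^3 - 3i^2 - i + 1)) + (-15i^4 - 10i^3 - 9i^2 - 6i - 1).
Simplifying, P(i+1) = -(i + 1)(3i^4 + 7i^3 + 6i^2 + 4i + 1) = -(i+1)(3(i+1)^4 - 5(i+1)^3 + 3(i+1)^2 + (i+1) - 1),
which is the closed form with N = i+1.
By induction, the statement is established for all N ≥ 1.

P(N) = -N(3N^4 - 5N^3 + 3N^2 + N - 1)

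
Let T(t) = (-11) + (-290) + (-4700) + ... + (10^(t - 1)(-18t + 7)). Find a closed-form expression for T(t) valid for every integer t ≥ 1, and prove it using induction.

T(t) = 10^t(-2t + 1) - 1

We claim T(t) = 10^t(-2t + 1) - 1 for all t ≥ 1.
When t = 1: T(1) = -11, and the closed form gives -11. They agree.
For the inductive step, assume it holds for an arbitrary m ≥ 1, so T(m) = 10^m(-2m + 1) - 1.
Then T(m+1) = T(m) + (10^m(-18m - 11)) = (10^m(-2m + 1) - 1) + (10^m(-18m - 11)).
Simplifying, T(m+1) = -20·10^m·m - 10·10^m - 1 = 10^(m+1)(-2(m+1) + 1) - 1,
which is the closed form with t = m+1.
By induction, the statement is established for all t ≥ 1.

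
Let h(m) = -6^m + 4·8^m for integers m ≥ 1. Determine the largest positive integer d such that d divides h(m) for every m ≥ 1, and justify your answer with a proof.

d = 2

Computing the first values: h(1) = 26 and h(2) = 220; gcd(26, 220) = 2, so d ≤ 2.
We prove 2 | -6^m + 4·8^m for all m ≥ 1 by induction on m.
Base case (m = 1): h(1) = 26 = 2·(13), so 2 | h(1).
Inductive step: suppose the statement holds for some i ≥ 1, i.e. 2 | h(i). Then
h(i+1) − 8·h(i) = (-6^(i+1) + 4·8^(i+1)) − 8·(-6^i + 4·8^i) = (-1)·6^i·(6 − 8) = (2)·6^i. Since 2 | h(i) by the inductive hypothesis, 2 | 8·h(i); and 2 | 2 since 2 = 2·1. Therefore 2 | h(i+1).
This completes the induction.
Therefore the largest such d is 2.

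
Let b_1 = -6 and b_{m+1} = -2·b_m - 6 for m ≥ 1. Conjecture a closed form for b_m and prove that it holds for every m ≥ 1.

Computing the first terms: b_1 = -6, b_2 = 6, b_3 = -18. This suggests b_m = -(-2)^(m + 1) - 2.
When m = 1: the formula gives -6 = -6 = b_1.
Suppose the result is true for m = k, so b_k = -(-2)^(k + 1) - 2.
Then b_{k+1} = -2·b_k - 6 = -2·(-(-2)^(k + 1) - 2) - 6 = -(-2)^(k + 2) - 2 = -(-2)^((k+1) + 1) - 2,
which is the claimed formula at m = k+1.
By the principle of mathematical induction, the result holds for all m ≥ 1.

b_m = -(-2)^(m + 1) - 2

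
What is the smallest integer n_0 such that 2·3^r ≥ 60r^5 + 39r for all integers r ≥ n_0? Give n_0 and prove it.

n_0 = 16

At r = 15: 28697814 < 45563085, so the inequality fails and n_0 ≥ 16. We prove 2·3^r ≥ 60r^5 + 39r for all r ≥ 16.
Base case (r = 16): 2·3^r = 86093442 and 60r^5 + 39r = 62915184, so 86093442 ≥ 62915184.
Suppose the result is true for r = p, so 2·3^p ≥ 60p^5 + 39p.
Then 2·3^(p + 1) = 3·(2·3^p) ≥ 3·(60p^5 + 39p).
Also, for p ≥ 16 we have 3·(60p^5 + 39p) ≥ 60(p+1)^5 + 39(p+1), since 3·(60p^5 + 39p) − (60(p+1)^5 + 39(p+1)) = 120p^5 - 300p^4 - 600p^3 - 600p^2 - 222p - 99, which is nonnegative for all p ≥ 16.
Combining, 2·3^(p + 1) ≥ 60(p+1)^5 + 39(p+1).
By induction, the statement is established for all r ≥ 16.
Hence the smallest such n_0 is 16.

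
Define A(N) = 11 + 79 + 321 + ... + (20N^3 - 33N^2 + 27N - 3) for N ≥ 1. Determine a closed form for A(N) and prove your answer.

We claim A(N) = N(5N^3 - N^2 + 2N + 5) for all N ≥ 1.
Base step (N = 1): A(1) = 11, and the closed form gives 11. They agree.
Inductive step: assume the claim holds for N = r, so A(r) = r(5r^3 - r^2 + 2r + 5).
Then A(r+1) = A(r) + (20r^3 + 27r^2 + 21r + 11) = (r(5r^3 - r^2 + 2r + 5)) + (20r^3 + 27r^2 + 21r + 11).
Simplifying, A(r+1) = (r + 1)(5r^3 + 14r^2 + 15r + 11) = (r+1)(5(r+1)^3 - (r+1)^2 + 2(r+1) + 5),
which is the closed form with N = r+1.
By the principle of mathematical induction, the result holds for all N ≥ 1.

A(N) = N(5N^3 - N^2 + 2N + 5)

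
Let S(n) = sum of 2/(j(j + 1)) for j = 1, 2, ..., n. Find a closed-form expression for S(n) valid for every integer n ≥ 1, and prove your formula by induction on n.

S(n) = 2n/(n + 1)

We claim S(n) = 2n/(n + 1) for all n ≥ 1.
When n = 1: S(1) = 1, and the closed form gives 1. They agree.
Inductive step: suppose the statement holds for some j ≥ 1, so S(j) = 2j/(j + 1).
Then S(j+1) = S(j) + (2/((j + 1)(j + 2))) = (2j/(j + 1)) + (2/((j + 1)(j + 2))).
Simplifying, S(j+1) = 2(j + 1)/(j + 2) = 2(j+1)/((j+1) + 1),
which is the closed form with n = j+1.
Hence, by induction on n, the claim holds for every n ≥ 1.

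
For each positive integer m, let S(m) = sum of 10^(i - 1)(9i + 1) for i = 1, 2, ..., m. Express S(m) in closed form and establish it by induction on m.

S(m) = 10^m·m

We claim S(m) = 10^m·m for all m ≥ 1.
For the base case m = 1: S(1) = 10, and the closed form gives 10. They agree.
Inductive step: assume the claim holds for m = i, so S(i) = 10^i·i.
Then S(i+1) = S(i) + (10^i(9i + 10)) = (10^i·i) + (10^i(9i + 10)).
Simplifying, S(i+1) = 10^(i + 1)(i + 1) = 10^(i+1)·(i+1),
which is the closed form with m = i+1.
This completes the induction.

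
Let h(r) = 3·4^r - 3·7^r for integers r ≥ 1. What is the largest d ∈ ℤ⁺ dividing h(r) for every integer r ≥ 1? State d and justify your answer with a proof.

Computing the first values: h(1) = -9 and h(2) = -99; gcd(-9, -99) = 9, so d ≤ 9.
We prove 9 | 3·4^r - 3·7^r for all r ≥ 1 by induction on r.
Base step (r = 1): h(1) = -9 = 9·(-1), so 9 | h(1).
Inductive step: assume the claim holds for r = j, i.e. 9 | h(j). Then
h(j+1) − 7·h(j) = (3·4^(j+1) - 3·7^(j+1)) − 7·(3·4^j - 3·7^j) = (3)·4^j·(4 − 7) = (-9)·4^j. Since 9 | h(j) by the inductive hypothesis, 9 | 7·h(j); and 9 | -9 since -9 = 9·-1. Therefore 9 | h(j+1).
Hence, by induction on r, the claim holds for every r ≥ 1.
Therefore the largest such d is 9.

d = 9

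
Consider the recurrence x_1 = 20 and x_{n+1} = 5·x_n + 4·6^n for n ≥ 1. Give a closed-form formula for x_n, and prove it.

x_n = -4·5^(n - 1) + 4·6^n

Computing the first terms: x_1 = 20, x_2 = 124, x_3 = 764. This suggests x_n = -4·5^(n - 1) + 4·6^n.
Base case (n = 1): the formula gives 20 = 20 = x_1.
Inductive step: assume the claim holds for n = p, so x_p = -4·5^(p - 1) + 4·6^p.
Then x_{p+1} = 5·x_p + 4·6^p = 5·(-4·5^(p - 1) + 4·6^p) + 4·6^p = -4·5^p + 4·6^(p + 1) = -4·5^((p+1) - 1) + 4·6^(p+1),
which is the claimed formula at n = p+1.
Hence, by induction on n, the claim holds for every n ≥ 1.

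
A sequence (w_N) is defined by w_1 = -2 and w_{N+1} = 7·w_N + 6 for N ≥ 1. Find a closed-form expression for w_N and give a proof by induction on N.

Computing the first terms: w_1 = -2, w_2 = -8, w_3 = -50. This suggests w_N = -7^(N - 1) - 1.
When N = 1: the formula gives -2 = -2 = w_1.
For the inductive step, assume it holds for an arbitrary k ≥ 1, so w_k = -7^(k - 1) - 1.
Then w_{k+1} = 7·w_k + 6 = 7·(-7^(k - 1) - 1) + 6 = -7^k - 1 = -7^((k+1) - 1) - 1,
which is the claimed formula at N = k+1.
This completes the induction.

w_N = -7^(N - 1) - 1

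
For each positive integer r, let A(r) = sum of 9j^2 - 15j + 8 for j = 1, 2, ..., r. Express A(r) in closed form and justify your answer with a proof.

A(r) = r(3r^2 - 3r + 2)

We claim A(r) = r(3r^2 - 3r + 2) for all r ≥ 1.
For the base case r = 1: A(1) = 2, and the closed form gives 2. They agree.
Suppose the result is true for r = j, so A(j) = j(3j^2 - 3j + 2).
Then A(j+1) = A(j) + (9j^2 + 3j + 2) = (j(3j^2 - 3j + 2)) + (9j^2 + 3j + 2).
Simplifying, A(j+1) = (j + 1)(3j^2 + 3j + 2) = (j+1)(3(j+1)^2 - 3(j+1) + 2),
which is the closed form with r = j+1.
This completes the induction.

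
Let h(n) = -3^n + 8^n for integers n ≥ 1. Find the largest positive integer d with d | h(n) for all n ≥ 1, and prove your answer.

Computing the first values: h(1) = 5 and h(2) = 55; gcd(5, 55) = 5, so d ≤ 5.
We prove 5 | -3^n + 8^n for all n ≥ 1 by induction on n.
For the base case n = 1: h(1) = 5 = 5·(1), so 5 | h(1).
Inductive step: assume the claim holds for n = j, i.e. 5 | h(j). Then
8^{j+1} − 3^{j+1} = 8·8^j − 3·3^j = 8·(8^j − 3^j) + (5)·3^j. The first term is divisible by 5 by the inductive hypothesis, and the second term (5)·3^j is divisible by 5 since 5 | 5. Hence 5 | h(j+1).
By induction, the statement is established for all n ≥ 1.
Therefore the largest such d is 5.

d = 5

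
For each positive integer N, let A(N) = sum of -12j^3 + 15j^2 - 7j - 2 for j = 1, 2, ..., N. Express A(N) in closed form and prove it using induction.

A(N) = -N(3N^3 + N^2 - N + 3)

We claim A(N) = -N(3N^3 + N^2 - N + 3) for all N ≥ 1.
Base case (N = 1): A(1) = -6, and the closed form gives -6. They agree.
Inductive step: suppose the statement holds for some j ≥ 1, so A(j) = j(-3j^3 - j^2 + j - 3).
Then A(j+1) = A(j) + (-12j^3 - 21j^2 - 13j - 6) = (j(-3j^3 - j^2 + j - 3)) + (-12j^3 - 21j^2 - 13j - 6).
Simplifying, A(j+1) = -(j + 1)(3j^3 + 10j^2 + 10j + 6) = -(j+1)(3(j+1)^3 + (j+1)^2 - (j+1) + 3),
which is the closed form with N = j+1.
Hence, by induction on N, the claim holds for every N ≥ 1.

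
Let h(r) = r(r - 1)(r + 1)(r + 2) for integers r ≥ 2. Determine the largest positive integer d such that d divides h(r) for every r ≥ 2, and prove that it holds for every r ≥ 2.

d = 24

Computing the first values: h(2) = 24 and h(3) = 120; gcd(24, 120) = 24, so d ≤ 24.
We prove 24 | r(r - 1)(r + 1)(r + 2) for all r ≥ 2 by induction on r.
Base step (r = 2): h(2) = 24 = 24·(1), so 24 | h(2).
For the inductive step, assume it holds for an arbitrary p ≥ 2, i.e. 24 | h(p). Then
h(p+1) − h(p) = p·(p+1)·(p+2)·(p+3) − (p-1)·p·(p+1)·(p+2) = p·(p+1)·(p+2)·[(p+3) − (p-1)] = 4·p·(p+1)·(p+2). The product of 3 consecutive integers is divisible by (3)! = 6, so h(p+1) − h(p) is divisible by 4·6 = 24. By the inductive hypothesis 24 | h(p), hence 24 | h(p+1).
By the principle of mathematical induction, the result holds for all r ≥ 2.
Therefore the largest such d is 24.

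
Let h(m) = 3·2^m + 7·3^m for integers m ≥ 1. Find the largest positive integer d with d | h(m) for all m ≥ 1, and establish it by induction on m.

d = 3

Computing the first values: h(1) = 27 and h(2) = 75; gcd(27, 75) = 3, so d ≤ 3.
We prove 3 | 3·2^m + 7·3^m for all m ≥ 1 by induction on m.
For the base case m = 1: h(1) = 27 = 3·(9), so 3 | h(1).
Inductive step: assume the claim holds for m = i, i.e. 3 | h(i). Then
h(i+1) − 3·h(i) = (3·2^(i+1) + 7·3^(i+1)) − 3·(3·2^i + 7·3^i) = (3)·2^i·(2 − 3) = (-3)·2^i. Since 3 | h(i) by the inductive hypothesis, 3 | 3·h(i); and 3 | -3 since -3 = 3·-1. Therefore 3 | h(i+1).
By induction, the statement is established for all m ≥ 1.
Therefore the largest such d is 3.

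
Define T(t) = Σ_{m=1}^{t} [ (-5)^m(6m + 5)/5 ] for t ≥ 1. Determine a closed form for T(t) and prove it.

We claim T(t) = (-5)^t(t + 1) - 1 for all t ≥ 1.
Base step (t = 1): T(1) = -11, and the closed form gives -11. They agree.
Suppose the result is true for t = m, so T(m) = (-5)^m(m + 1) - 1.
Then T(m+1) = T(m) + ((-5)^m(-6m - 11)) = ((-5)^m(m + 1) - 1) + ((-5)^m(-6m - 11)).
Simplifying, T(m+1) = -5(-5)^m·m - 10(-5)^m - 1 = (-5)^(m+1)((m+1) + 1) - 1,
which is the closed form with t = m+1.
This completes the induction.

T(t) = (-5)^t(t + 1) - 1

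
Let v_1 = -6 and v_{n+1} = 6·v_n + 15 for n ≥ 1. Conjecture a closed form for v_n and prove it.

v_n = -3·6^(n - 1) - 3

Computing the first terms: v_1 = -6, v_2 = -21, v_3 = -111. This suggests v_n = -3·6^(n - 1) - 3.
When n = 1: the formula gives -6 = -6 = v_1.
Inductive step: suppose the statement holds for some k ≥ 1, so v_k = -3·6^(k - 1) - 3.
Then v_{k+1} = 6·v_k + 15 = 6·(-3·6^(k - 1) - 3) + 15 = -3·6^k - 3 = -3·6^((k+1) - 1) - 3,
which is the claimed formula at n = k+1.
By induction, the statement is established for all n ≥ 1.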